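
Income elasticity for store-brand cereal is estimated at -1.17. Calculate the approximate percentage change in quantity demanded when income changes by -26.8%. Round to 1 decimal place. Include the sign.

%ΔQ ≈ η × %ΔI = -1.17 × (-26.8%) = 31.4%.

31.4%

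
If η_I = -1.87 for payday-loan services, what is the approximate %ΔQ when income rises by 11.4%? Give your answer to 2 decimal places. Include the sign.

%ΔQ ≈ η × %ΔI = -1.87 × 11.4% = -21.32%.

-21.32%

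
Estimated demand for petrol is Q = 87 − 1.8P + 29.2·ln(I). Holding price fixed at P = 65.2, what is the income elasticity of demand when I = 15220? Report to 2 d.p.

At P = 65.2, I = 15220: Q = 250.847.
Holding P constant, ∂Q/∂I = 29.2/I = 0.00191853.
η_I = (∂Q/∂I)·(I/Q) = 0.00191853 × (15220/250.847) = 0.12.

0.12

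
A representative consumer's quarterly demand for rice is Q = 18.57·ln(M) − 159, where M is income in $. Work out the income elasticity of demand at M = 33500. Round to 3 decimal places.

At M = 33500: Q = 34.486.
dQ/dM = 18.57/M = 0.000554328 at this income.
η = (dQ/dM)·(M/Q) = 0.000554328 × (33500/34.486) = 0.538.

0.538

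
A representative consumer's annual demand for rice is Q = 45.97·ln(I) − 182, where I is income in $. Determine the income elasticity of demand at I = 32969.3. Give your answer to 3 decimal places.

0.155

At I = 32969.3: Q = 296.241.
dQ/dI = 45.97/I = 0.00139433 at this income.
η = (dQ/dI)·(I/Q) = 0.00139433 × (32969.3/296.241) = 0.155.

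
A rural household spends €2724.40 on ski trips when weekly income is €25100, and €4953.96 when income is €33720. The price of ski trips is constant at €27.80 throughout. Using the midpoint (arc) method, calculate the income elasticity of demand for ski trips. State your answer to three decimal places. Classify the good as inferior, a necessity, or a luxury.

With a constant price, Q₁ = 2724.40/27.80 = 98.000 and Q₂ = 4953.96/27.80 = 178.200 (equivalently, work directly with expenditure since P cancels).
Midpoint %ΔQ = (4953.96 − 2724.40)/3839.18 = 0.58074; midpoint %ΔI = (33720 − 25100)/29410 = 0.29310.
η = 0.58074 / 0.29310 = 1.981.
η > 1 ⇒ luxury.

1.981 (luxury)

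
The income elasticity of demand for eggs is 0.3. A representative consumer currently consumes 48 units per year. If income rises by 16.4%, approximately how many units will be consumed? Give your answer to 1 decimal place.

50.4

%ΔQ ≈ η × %ΔI = 0.3 × 16.4% = 4.92%.
New Q ≈ 48 × (1 + 0.0492) = 50.4.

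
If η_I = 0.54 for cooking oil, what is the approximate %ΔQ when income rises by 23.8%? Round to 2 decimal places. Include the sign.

12.85%

%ΔQ ≈ η × %ΔI = 0.54 × 23.8% = 12.85%.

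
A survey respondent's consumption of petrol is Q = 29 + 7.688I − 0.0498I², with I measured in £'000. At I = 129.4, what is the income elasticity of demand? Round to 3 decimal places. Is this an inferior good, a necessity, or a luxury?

At I = 129.4: Q = 189.9581.
dQ/dI = 7.688 − 0.0996I = -5.20024.
η = (dQ/dI)·(I/Q) = -5.20024 × (129.4/189.9581) = -3.542.
η < 0 ⇒ inferior good.

-3.542 (inferior good)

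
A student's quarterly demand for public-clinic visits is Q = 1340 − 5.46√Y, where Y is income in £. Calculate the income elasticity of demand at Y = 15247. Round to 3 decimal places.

At Y = 15247: Q = 665.806.
dQ/dY = -5.46/(2√Y) = -0.0221091 at this income.
η = (dQ/dY)·(Y/Q) = -0.0221091 × (15247/665.806) = -0.506.

-0.506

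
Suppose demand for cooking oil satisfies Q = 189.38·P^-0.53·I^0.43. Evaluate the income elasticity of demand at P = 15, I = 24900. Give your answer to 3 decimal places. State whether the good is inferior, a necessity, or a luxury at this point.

For a multiplicative demand Q = A·P^α·I^β, the income elasticity is β everywhere.
Here β = 0.43, so η = 0.430.
Since 0 < η < 1, this is a necessity.

0.430 (necessity)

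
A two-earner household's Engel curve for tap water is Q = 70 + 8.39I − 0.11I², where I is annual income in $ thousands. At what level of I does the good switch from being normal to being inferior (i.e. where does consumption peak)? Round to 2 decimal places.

38.14

dQ/dI = 8.39 − 0.22I.
The good is inferior where dQ/dI < 0. Setting dQ/dI = 0 gives I = 8.39 / 0.22 = 38.14.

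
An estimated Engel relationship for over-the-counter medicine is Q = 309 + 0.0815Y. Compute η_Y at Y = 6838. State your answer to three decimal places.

At Y = 6838: Q = 866.297.
dQ/dY = 0.0815.
η = (dQ/dY)·(Y/Q) = 0.0815 × (6838/866.297) = 0.643.

0.643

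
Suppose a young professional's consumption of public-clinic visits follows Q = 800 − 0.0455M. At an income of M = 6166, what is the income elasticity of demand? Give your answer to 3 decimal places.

At M = 6166: Q = 519.447.
dQ/dM = −0.0455.
η = (dQ/dM)·(M/Q) = -0.0455 × (6166/519.447) = -0.540.

-0.540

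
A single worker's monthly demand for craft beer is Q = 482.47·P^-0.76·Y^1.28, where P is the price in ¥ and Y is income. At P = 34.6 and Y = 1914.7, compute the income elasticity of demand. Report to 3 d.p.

1.280

For a multiplicative demand Q = A·P^α·Y^β, the income elasticity is β everywhere.
Here β = 1.28, so η = 1.280.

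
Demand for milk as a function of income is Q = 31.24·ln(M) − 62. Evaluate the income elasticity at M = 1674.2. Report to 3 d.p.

At M = 1674.2: Q = 169.897.
dQ/dM = 31.24/M = 0.0186597 at this income.
η = (dQ/dM)·(M/Q) = 0.0186597 × (1674.2/169.897) = 0.184.

0.184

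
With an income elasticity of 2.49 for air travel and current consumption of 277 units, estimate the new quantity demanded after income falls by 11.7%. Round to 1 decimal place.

196.3

%ΔQ ≈ η × %ΔI = 2.49 × (-11.7%) = -29.133%.
New Q ≈ 277 × (1 − 0.29133) = 196.3.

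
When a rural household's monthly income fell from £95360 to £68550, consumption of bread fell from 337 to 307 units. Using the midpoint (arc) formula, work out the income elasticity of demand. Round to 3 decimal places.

ΔQ = 307 − 337 = -30; midpoint Q̄ = (337 + 307)/2 = 322.
ΔI = 68550 − 95360 = -26810; midpoint Ī = (95360 + 68550)/2 = 81955.
η = (ΔQ/Q̄) ÷ (ΔI/Ī) = (-30/322) ÷ (-26810/81955) = 0.285.

0.285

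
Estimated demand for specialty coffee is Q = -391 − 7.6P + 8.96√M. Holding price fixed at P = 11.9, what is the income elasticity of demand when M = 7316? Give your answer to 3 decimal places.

1.345

At P = 11.9, M = 7316: Q = 284.941.
Holding P constant, ∂Q/∂M = 8.96/(2√M) = 0.0523771.
η_M = (∂Q/∂M)·(M/Q) = 0.0523771 × (7316/284.941) = 1.345.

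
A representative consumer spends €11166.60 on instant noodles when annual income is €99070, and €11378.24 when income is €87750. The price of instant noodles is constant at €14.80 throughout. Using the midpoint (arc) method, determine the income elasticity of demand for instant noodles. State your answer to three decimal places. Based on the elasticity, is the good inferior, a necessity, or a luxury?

-0.155 (inferior good)

With a constant price, Q₁ = 11166.60/14.80 = 754.500 and Q₂ = 11378.24/14.80 = 768.800 (equivalently, work directly with expenditure since P cancels).
Midpoint %ΔQ = (11378.24 − 11166.60)/11272.42 = 0.01878; midpoint %ΔI = (87750 − 99070)/93410 = -0.12119.
η = 0.01878 / -0.12119 = -0.155.
η < 0 ⇒ inferior good.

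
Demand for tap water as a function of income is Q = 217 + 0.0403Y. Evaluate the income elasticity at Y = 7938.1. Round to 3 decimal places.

0.596

At Y = 7938.1: Q = 536.905.
dQ/dY = 0.0403.
η = (dQ/dY)·(Y/Q) = 0.0403 × (7938.1/536.905) = 0.596.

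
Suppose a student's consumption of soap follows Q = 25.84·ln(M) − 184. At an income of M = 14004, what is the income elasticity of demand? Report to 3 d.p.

0.412

At M = 14004: Q = 62.697.
dQ/dM = 25.84/M = 0.00184519 at this income.
η = (dQ/dM)·(M/Q) = 0.00184519 × (14004/62.697) = 0.412.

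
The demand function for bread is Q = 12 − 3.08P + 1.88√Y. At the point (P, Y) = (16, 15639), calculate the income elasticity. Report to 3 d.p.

At P = 16, Y = 15639: Q = 197.825.
Holding P constant, ∂Q/∂Y = 1.88/(2√Y) = 0.00751663.
η_Y = (∂Q/∂Y)·(Y/Q) = 0.00751663 × (15639/197.825) = 0.594.

0.594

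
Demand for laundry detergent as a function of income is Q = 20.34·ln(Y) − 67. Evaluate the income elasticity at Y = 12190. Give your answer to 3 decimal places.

At Y = 12190: Q = 124.366.
dQ/dY = 20.34/Y = 0.00166858 at this income.
η = (dQ/dY)·(Y/Q) = 0.00166858 × (12190/124.366) = 0.164.

0.164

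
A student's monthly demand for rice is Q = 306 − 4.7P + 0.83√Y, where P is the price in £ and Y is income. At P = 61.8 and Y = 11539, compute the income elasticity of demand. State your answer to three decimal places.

0.426

At P = 61.8, Y = 11539: Q = 104.698.
Holding P constant, ∂Q/∂Y = 0.83/(2√Y) = 0.00386335.
η_Y = (∂Q/∂Y)·(Y/Q) = 0.00386335 × (11539/104.698) = 0.426.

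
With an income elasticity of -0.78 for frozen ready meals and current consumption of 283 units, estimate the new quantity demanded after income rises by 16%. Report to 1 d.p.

247.7

%ΔQ ≈ η × %ΔI = -0.78 × 16% = -12.48%.
New Q ≈ 283 × (1 − 0.1248) = 247.7.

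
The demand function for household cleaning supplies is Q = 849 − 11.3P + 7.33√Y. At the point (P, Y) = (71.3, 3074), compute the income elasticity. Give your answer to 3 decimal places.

At P = 71.3, Y = 3074: Q = 449.712.
Holding P constant, ∂Q/∂Y = 7.33/(2√Y) = 0.0661031.
η_Y = (∂Q/∂Y)·(Y/Q) = 0.0661031 × (3074/449.712) = 0.452.

0.452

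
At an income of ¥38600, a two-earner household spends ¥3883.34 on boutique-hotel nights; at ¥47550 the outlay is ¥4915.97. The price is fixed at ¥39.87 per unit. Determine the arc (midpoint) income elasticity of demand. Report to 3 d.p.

With a constant price, Q₁ = 3883.34/39.87 = 97.400 and Q₂ = 4915.97/39.87 = 123.300 (equivalently, work directly with expenditure since P cancels).
Midpoint %ΔQ = (4915.97 − 3883.34)/4399.66 = 0.23471; midpoint %ΔI = (47550 − 38600)/43075 = 0.20778.
η = 0.23471 / 0.20778 = 1.130.

1.130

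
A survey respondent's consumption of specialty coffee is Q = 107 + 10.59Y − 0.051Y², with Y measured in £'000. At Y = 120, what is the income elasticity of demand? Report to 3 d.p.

At Y = 120: Q = 643.4000.
dQ/dY = 10.59 − 0.102Y = -1.65000.
η = (dQ/dY)·(Y/Q) = -1.65000 × (120/643.4000) = -0.308.

-0.308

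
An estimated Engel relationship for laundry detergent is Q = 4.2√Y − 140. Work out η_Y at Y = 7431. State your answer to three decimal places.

0.815

At Y = 7431: Q = 222.054.
dQ/dY = 4.2/(2√Y) = 0.024361 at this income.
η = (dQ/dY)·(Y/Q) = 0.024361 × (7431/222.054) = 0.815.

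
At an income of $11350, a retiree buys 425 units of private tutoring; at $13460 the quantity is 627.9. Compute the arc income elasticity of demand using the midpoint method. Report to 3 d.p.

2.266

ΔQ = 627.9 − 425 = 202.9; midpoint Q̄ = (425 + 627.9)/2 = 526.45.
ΔI = 13460 − 11350 = 2110; midpoint Ī = (11350 + 13460)/2 = 12405.
η = (ΔQ/Q̄) ÷ (ΔI/Ī) = (202.9/526.45) ÷ (2110/12405) = 2.266.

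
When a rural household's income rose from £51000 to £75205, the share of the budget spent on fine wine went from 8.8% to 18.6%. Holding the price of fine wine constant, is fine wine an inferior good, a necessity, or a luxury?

The budget share rises as income rises, so η > 1.

luxury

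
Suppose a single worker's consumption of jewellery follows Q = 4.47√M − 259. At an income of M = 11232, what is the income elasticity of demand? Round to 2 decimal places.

At M = 11232: Q = 214.736.
dQ/dM = 4.47/(2√M) = 0.0210887 at this income.
η = (dQ/dM)·(M/Q) = 0.0210887 × (11232/214.736) = 1.10.

1.10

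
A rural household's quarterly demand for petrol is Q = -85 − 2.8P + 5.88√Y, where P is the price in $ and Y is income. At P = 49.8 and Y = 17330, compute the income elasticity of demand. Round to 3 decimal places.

At P = 49.8, Y = 17330: Q = 549.624.
Holding P constant, ∂Q/∂Y = 5.88/(2√Y) = 0.0223331.
η_Y = (∂Q/∂Y)·(Y/Q) = 0.0223331 × (17330/549.624) = 0.704.

0.704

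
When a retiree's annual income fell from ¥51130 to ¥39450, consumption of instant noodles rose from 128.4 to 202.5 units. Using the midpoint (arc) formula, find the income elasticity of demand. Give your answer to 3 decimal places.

ΔQ = 202.5 − 128.4 = 74.1; midpoint Q̄ = (128.4 + 202.5)/2 = 165.45.
ΔI = 39450 − 51130 = -11680; midpoint Ī = (51130 + 39450)/2 = 45290.
η = (ΔQ/Q̄) ÷ (ΔI/Ī) = (74.1/165.45) ÷ (-11680/45290) = -1.737.

-1.737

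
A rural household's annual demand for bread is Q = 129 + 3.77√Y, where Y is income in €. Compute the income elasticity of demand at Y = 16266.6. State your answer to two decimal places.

0.39

At Y = 16266.6: Q = 609.828.
dQ/dY = 3.77/(2√Y) = 0.0147796 at this income.
η = (dQ/dY)·(Y/Q) = 0.0147796 × (16266.6/609.828) = 0.39.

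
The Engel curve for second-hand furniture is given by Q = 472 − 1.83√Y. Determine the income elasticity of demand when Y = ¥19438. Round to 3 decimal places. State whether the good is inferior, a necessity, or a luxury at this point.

At Y = 19438: Q = 216.861.
dQ/dY = -1.83/(2√Y) = -0.00656289 at this income.
η = (dQ/dY)·(Y/Q) = -0.00656289 × (19438/216.861) = -0.588.
Since η < 0, the good is an inferior good.

-0.588 (inferior good)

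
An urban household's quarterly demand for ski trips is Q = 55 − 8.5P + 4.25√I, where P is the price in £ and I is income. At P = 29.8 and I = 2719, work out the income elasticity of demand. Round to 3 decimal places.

At P = 29.8, I = 2719: Q = 23.312.
Holding P constant, ∂Q/∂I = 4.25/(2√I) = 0.0407525.
η_I = (∂Q/∂I)·(I/Q) = 0.0407525 × (2719/23.312) = 4.753.

4.753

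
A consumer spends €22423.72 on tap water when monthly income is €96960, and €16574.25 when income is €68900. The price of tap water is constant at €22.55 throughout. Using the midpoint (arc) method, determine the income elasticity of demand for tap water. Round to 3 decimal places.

0.887

With a constant price, Q₁ = 22423.72/22.55 = 994.400 and Q₂ = 16574.25/22.55 = 735.000 (equivalently, work directly with expenditure since P cancels).
Midpoint %ΔQ = (16574.25 − 22423.72)/19498.99 = -0.29999; midpoint %ΔI = (68900 − 96960)/82930 = -0.33836.
η = -0.29999 / -0.33836 = 0.887.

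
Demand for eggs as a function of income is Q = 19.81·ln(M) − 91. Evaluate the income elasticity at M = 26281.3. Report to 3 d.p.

At M = 26281.3: Q = 110.599.
dQ/dM = 19.81/M = 0.000753768 at this income.
η = (dQ/dM)·(M/Q) = 0.000753768 × (26281.3/110.599) = 0.179.

0.179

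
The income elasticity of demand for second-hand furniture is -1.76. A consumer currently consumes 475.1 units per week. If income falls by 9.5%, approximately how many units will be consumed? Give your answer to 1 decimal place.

554.5

%ΔQ ≈ η × %ΔI = -1.76 × (-9.5%) = 16.72%.
New Q ≈ 475.1 × (1 + 0.1672) = 554.5.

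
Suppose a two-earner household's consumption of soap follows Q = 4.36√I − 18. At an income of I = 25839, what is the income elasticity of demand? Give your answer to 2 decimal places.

At I = 25839: Q = 682.849.
dQ/dI = 4.36/(2√I) = 0.0135618 at this income.
η = (dQ/dI)·(I/Q) = 0.0135618 × (25839/682.849) = 0.51.

0.51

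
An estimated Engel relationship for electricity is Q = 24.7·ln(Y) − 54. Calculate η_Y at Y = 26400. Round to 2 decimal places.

0.13

At Y = 26400: Q = 197.474.
dQ/dY = 24.7/Y = 0.000935606 at this income.
η = (dQ/dY)·(Y/Q) = 0.000935606 × (26400/197.474) = 0.13.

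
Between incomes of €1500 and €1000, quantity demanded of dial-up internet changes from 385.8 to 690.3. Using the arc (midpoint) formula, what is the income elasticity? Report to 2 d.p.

-1.41

ΔQ = 690.3 − 385.8 = 304.5; midpoint Q̄ = (385.8 + 690.3)/2 = 538.05.
ΔI = 1000 − 1500 = -500; midpoint Ī = (1500 + 1000)/2 = 1250.
η = (ΔQ/Q̄) ÷ (ΔI/Ī) = (304.5/538.05) ÷ (-500/1250) = -1.41.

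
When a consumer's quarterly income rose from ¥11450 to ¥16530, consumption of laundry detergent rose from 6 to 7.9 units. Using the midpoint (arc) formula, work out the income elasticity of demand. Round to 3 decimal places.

ΔQ = 7.9 − 6 = 1.9; midpoint Q̄ = (6 + 7.9)/2 = 6.95.
ΔI = 16530 − 11450 = 5080; midpoint Ī = (11450 + 16530)/2 = 13990.
η = (ΔQ/Q̄) ÷ (ΔI/Ī) = (1.9/6.95) ÷ (5080/13990) = 0.753.

0.753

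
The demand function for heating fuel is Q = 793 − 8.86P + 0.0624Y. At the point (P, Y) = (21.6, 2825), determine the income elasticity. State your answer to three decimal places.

At P = 21.6, Y = 2825: Q = 777.904.
Holding P constant, ∂Q/∂Y = 0.0624.
η_Y = (∂Q/∂Y)·(Y/Q) = 0.0624 × (2825/777.904) = 0.227.

0.227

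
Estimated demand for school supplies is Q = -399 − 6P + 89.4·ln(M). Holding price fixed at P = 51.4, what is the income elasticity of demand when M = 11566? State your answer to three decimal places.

0.693

At P = 51.4, M = 11566: Q = 129.011.
Holding P constant, ∂Q/∂M = 89.4/M = 0.00772955.
η_M = (∂Q/∂M)·(M/Q) = 0.00772955 × (11566/129.011) = 0.693.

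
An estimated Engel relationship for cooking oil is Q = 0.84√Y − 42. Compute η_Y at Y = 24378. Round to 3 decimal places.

At Y = 24378: Q = 89.153.
dQ/dY = 0.84/(2√Y) = 0.00268999 at this income.
η = (dQ/dY)·(Y/Q) = 0.00268999 × (24378/89.153) = 0.736.

0.736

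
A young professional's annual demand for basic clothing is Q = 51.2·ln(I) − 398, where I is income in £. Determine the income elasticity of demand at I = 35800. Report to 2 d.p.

At I = 35800: Q = 138.868.
dQ/dI = 51.2/I = 0.00143017 at this income.
η = (dQ/dI)·(I/Q) = 0.00143017 × (35800/138.868) = 0.37.

0.37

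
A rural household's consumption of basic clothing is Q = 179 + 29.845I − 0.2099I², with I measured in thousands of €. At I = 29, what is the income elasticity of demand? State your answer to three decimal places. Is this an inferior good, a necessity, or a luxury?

At I = 29: Q = 867.9791.
dQ/dI = 29.845 − 0.4198I = 17.67080.
η = (dQ/dI)·(I/Q) = 17.67080 × (29/867.9791) = 0.590.
0 < η < 1 ⇒ necessity.

0.590 (necessity)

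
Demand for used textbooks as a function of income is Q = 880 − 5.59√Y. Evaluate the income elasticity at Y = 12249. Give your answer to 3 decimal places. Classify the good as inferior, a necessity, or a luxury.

-1.184 (inferior good)

At Y = 12249: Q = 261.326.
dQ/dY = -5.59/(2√Y) = -0.0252541 at this income.
η = (dQ/dY)·(Y/Q) = -0.0252541 × (12249/261.326) = -1.184.
Since η < 0, the good is an inferior good.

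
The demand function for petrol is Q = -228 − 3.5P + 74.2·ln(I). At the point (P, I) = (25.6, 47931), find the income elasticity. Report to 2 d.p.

0.15

At P = 25.6, I = 47931: Q = 482.092.
Holding P constant, ∂Q/∂I = 74.2/I = 0.00154806.
η_I = (∂Q/∂I)·(I/Q) = 0.00154806 × (47931/482.092) = 0.15.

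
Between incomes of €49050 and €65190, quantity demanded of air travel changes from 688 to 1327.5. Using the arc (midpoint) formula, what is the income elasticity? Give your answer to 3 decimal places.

2.246

ΔQ = 1327.5 − 688 = 639.5; midpoint Q̄ = (688 + 1327.5)/2 = 1007.75.
ΔI = 65190 − 49050 = 16140; midpoint Ī = (49050 + 65190)/2 = 57120.
η = (ΔQ/Q̄) ÷ (ΔI/Ī) = (639.5/1007.75) ÷ (16140/57120) = 2.246.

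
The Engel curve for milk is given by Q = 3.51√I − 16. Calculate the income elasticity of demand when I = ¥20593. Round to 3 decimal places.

At I = 20593: Q = 487.694.
dQ/dI = 3.51/(2√I) = 0.0122297 at this income.
η = (dQ/dI)·(I/Q) = 0.0122297 × (20593/487.694) = 0.516.

0.516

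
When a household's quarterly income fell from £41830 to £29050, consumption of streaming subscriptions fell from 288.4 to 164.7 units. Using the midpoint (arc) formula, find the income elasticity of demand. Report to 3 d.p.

1.514

ΔQ = 164.7 − 288.4 = -123.7; midpoint Q̄ = (288.4 + 164.7)/2 = 226.55.
ΔI = 29050 − 41830 = -12780; midpoint Ī = (41830 + 29050)/2 = 35440.
η = (ΔQ/Q̄) ÷ (ΔI/Ī) = (-123.7/226.55) ÷ (-12780/35440) = 1.514.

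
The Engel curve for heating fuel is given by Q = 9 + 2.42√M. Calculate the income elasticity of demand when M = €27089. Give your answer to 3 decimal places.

At M = 27089: Q = 407.301.
dQ/dM = 2.42/(2√M) = 0.00735172 at this income.
η = (dQ/dM)·(M/Q) = 0.00735172 × (27089/407.301) = 0.489.

0.489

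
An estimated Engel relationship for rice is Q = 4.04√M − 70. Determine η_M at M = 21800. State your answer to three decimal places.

At M = 21800: Q = 526.499.
dQ/dM = 4.04/(2√M) = 0.0136812 at this income.
η = (dQ/dM)·(M/Q) = 0.0136812 × (21800/526.499) = 0.566.

0.566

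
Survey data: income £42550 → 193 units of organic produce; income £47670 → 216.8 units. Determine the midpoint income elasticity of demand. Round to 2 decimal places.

ΔQ = 216.8 − 193 = 23.8; midpoint Q̄ = (193 + 216.8)/2 = 204.9.
ΔI = 47670 − 42550 = 5120; midpoint Ī = (42550 + 47670)/2 = 45110.
η = (ΔQ/Q̄) ÷ (ΔI/Ī) = (23.8/204.9) ÷ (5120/45110) = 1.02.

1.02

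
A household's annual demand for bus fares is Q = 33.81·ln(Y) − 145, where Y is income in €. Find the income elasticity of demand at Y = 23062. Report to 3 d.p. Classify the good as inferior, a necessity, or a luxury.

At Y = 23062: Q = 194.653.
dQ/dY = 33.81/Y = 0.00146605 at this income.
η = (dQ/dY)·(Y/Q) = 0.00146605 × (23062/194.653) = 0.174.
Since 0 < η < 1, the good is a necessity.

0.174 (necessity)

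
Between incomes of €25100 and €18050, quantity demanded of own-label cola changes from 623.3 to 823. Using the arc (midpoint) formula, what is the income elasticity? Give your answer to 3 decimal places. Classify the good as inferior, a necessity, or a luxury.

ΔQ = 823 − 623.3 = 199.7; midpoint Q̄ = (623.3 + 823)/2 = 723.15.
ΔI = 18050 − 25100 = -7050; midpoint Ī = (25100 + 18050)/2 = 21575.
η = (ΔQ/Q̄) ÷ (ΔI/Ī) = (199.7/723.15) ÷ (-7050/21575) = -0.845.
η < 0 ⇒ inferior good.

-0.845 (inferior good)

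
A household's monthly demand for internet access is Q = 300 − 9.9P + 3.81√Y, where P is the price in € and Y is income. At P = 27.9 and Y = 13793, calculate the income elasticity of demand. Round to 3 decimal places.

0.475

At P = 27.9, Y = 13793: Q = 471.250.
Holding P constant, ∂Q/∂Y = 3.81/(2√Y) = 0.0162206.
η_Y = (∂Q/∂Y)·(Y/Q) = 0.0162206 × (13793/471.250) = 0.475.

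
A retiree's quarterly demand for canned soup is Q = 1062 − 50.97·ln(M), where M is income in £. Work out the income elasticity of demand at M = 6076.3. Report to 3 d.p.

-0.082

At M = 6076.3: Q = 617.942.
dQ/dM = -50.97/M = -0.00838833 at this income.
η = (dQ/dM)·(M/Q) = -0.00838833 × (6076.3/617.942) = -0.082.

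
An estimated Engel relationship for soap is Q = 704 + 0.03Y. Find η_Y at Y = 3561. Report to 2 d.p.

0.13

At Y = 3561: Q = 810.830.
dQ/dY = 0.03.
η = (dQ/dY)·(Y/Q) = 0.03 × (3561/810.830) = 0.13.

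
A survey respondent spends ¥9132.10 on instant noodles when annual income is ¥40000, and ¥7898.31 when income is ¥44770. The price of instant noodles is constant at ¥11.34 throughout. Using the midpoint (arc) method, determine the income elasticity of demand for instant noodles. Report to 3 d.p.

-1.287

With a constant price, Q₁ = 9132.10/11.34 = 805.300 and Q₂ = 7898.31/11.34 = 696.500 (equivalently, work directly with expenditure since P cancels).
Midpoint %ΔQ = (7898.31 − 9132.10)/8515.21 = -0.14489; midpoint %ΔI = (44770 − 40000)/42385 = 0.11254.
η = -0.14489 / 0.11254 = -1.287.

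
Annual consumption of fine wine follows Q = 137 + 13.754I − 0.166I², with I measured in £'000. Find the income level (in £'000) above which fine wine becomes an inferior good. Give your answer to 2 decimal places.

41.43

dQ/dI = 13.754 − 0.332I.
The good is inferior where dQ/dI < 0. Setting dQ/dI = 0 gives I = 13.754 / 0.332 = 41.43.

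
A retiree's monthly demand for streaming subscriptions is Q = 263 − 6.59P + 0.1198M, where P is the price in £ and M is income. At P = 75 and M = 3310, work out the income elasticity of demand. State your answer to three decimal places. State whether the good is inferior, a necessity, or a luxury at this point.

2.399 (luxury)

At P = 75, M = 3310: Q = 165.288.
Holding P constant, ∂Q/∂M = 0.1198.
η_M = (∂Q/∂M)·(M/Q) = 0.1198 × (3310/165.288) = 2.399.
Since η > 1, this is a luxury.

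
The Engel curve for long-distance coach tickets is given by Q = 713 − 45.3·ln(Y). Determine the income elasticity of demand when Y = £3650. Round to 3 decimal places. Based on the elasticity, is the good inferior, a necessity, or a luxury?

At Y = 3650: Q = 341.428.
dQ/dY = -45.3/Y = -0.012411 at this income.
η = (dQ/dY)·(Y/Q) = -0.012411 × (3650/341.428) = -0.133.
Since η < 0, the good is an inferior good.

-0.133 (inferior good)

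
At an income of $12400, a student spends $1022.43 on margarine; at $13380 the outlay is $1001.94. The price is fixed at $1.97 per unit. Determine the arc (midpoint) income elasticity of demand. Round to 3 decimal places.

With a constant price, Q₁ = 1022.43/1.97 = 519.000 and Q₂ = 1001.94/1.97 = 508.599 (equivalently, work directly with expenditure since P cancels).
Midpoint %ΔQ = (1001.94 − 1022.43)/1012.19 = -0.02024; midpoint %ΔI = (13380 − 12400)/12890 = 0.07603.
η = -0.02024 / 0.07603 = -0.266.

-0.266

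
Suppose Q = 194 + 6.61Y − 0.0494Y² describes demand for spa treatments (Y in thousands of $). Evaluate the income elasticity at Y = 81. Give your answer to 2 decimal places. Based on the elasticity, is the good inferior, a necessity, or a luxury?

At Y = 81: Q = 405.2966.
dQ/dY = 6.61 − 0.0988Y = -1.39280.
η = (dQ/dY)·(Y/Q) = -1.39280 × (81/405.2966) = -0.28.
η < 0 ⇒ inferior good.

-0.28 (inferior good)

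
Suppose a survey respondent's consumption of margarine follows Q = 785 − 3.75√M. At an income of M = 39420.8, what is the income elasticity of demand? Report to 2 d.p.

-9.20

At M = 39420.8: Q = 40.450.
dQ/dM = -3.75/(2√M) = -0.00944362 at this income.
η = (dQ/dM)·(M/Q) = -0.00944362 × (39420.8/40.450) = -9.20.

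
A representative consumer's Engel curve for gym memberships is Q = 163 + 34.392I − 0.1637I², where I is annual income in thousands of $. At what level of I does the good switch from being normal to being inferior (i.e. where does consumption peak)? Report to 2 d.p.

dQ/dI = 34.392 − 0.3274I.
The good is inferior where dQ/dI < 0. Setting dQ/dI = 0 gives I = 34.392 / 0.3274 = 105.05.

105.05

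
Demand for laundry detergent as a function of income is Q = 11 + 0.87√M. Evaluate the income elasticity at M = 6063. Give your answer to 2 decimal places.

At M = 6063: Q = 78.743.
dQ/dM = 0.87/(2√M) = 0.00558657 at this income.
η = (dQ/dM)·(M/Q) = 0.00558657 × (6063/78.743) = 0.43.

0.43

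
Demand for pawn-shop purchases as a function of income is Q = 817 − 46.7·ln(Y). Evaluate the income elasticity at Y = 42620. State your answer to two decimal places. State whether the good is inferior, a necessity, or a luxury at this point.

-0.15 (inferior good)

At Y = 42620: Q = 319.174.
dQ/dY = -46.7/Y = -0.00109573 at this income.
η = (dQ/dY)·(Y/Q) = -0.00109573 × (42620/319.174) = -0.15.
Since η < 0, the good is an inferior good.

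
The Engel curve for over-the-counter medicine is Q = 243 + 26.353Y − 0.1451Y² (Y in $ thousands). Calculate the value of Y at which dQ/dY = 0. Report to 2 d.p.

90.81

dQ/dY = 26.353 − 0.2902Y.
The good is inferior where dQ/dY < 0. Setting dQ/dY = 0 gives Y = 26.353 / 0.2902 = 90.81.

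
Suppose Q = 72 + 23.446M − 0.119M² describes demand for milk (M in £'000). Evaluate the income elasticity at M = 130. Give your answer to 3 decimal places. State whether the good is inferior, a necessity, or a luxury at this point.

At M = 130: Q = 1108.8800.
dQ/dM = 23.446 − 0.238M = -7.49400.
η = (dQ/dM)·(M/Q) = -7.49400 × (130/1108.8800) = -0.879.
η < 0 ⇒ inferior good.

-0.879 (inferior good)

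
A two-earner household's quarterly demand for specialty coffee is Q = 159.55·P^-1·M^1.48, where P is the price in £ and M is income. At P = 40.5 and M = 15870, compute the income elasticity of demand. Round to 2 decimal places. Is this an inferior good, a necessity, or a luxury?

1.48 (luxury)

For a multiplicative demand Q = A·P^α·M^β, the income elasticity is β everywhere.
Here β = 1.48, so η = 1.48.
Since η > 1, this is a luxury.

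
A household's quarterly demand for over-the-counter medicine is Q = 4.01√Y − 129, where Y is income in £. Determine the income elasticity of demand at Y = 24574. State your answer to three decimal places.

0.629

At Y = 24574: Q = 499.611.
dQ/dY = 4.01/(2√Y) = 0.0127902 at this income.
η = (dQ/dY)·(Y/Q) = 0.0127902 × (24574/499.611) = 0.629.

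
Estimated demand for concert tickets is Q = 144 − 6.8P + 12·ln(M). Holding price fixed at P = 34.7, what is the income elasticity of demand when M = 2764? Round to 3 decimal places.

3.830

At P = 34.7, M = 2764: Q = 3.133.
Holding P constant, ∂Q/∂M = 12/M = 0.00434153.
η_M = (∂Q/∂M)·(M/Q) = 0.00434153 × (2764/3.133) = 3.830.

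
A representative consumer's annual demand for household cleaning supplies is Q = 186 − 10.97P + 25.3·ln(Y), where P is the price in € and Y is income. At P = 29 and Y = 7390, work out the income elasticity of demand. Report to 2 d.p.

At P = 29, Y = 7390: Q = 93.239.
Holding P constant, ∂Q/∂Y = 25.3/Y = 0.00342355.
η_Y = (∂Q/∂Y)·(Y/Q) = 0.00342355 × (7390/93.239) = 0.27.

0.27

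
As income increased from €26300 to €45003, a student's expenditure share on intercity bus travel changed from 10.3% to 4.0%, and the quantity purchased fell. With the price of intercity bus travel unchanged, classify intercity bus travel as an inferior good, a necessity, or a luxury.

inferior good

Quantity demanded falls as income rises, so η < 0.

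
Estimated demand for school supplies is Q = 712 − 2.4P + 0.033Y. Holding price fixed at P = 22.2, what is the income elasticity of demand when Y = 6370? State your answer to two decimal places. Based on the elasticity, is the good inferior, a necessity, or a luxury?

At P = 22.2, Y = 6370: Q = 868.930.
Holding P constant, ∂Q/∂Y = 0.033.
η_Y = (∂Q/∂Y)·(Y/Q) = 0.033 × (6370/868.930) = 0.24.
Since 0 < η < 1, this is a necessity.

0.24 (necessity)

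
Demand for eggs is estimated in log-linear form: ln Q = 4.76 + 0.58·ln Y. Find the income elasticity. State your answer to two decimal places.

In a log-linear demand, the coefficient on ln Y is the income elasticity.
So η = 0.58.

0.58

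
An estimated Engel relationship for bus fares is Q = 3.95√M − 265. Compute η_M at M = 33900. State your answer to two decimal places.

At M = 33900: Q = 462.272.
dQ/dM = 3.95/(2√M) = 0.0107267 at this income.
η = (dQ/dM)·(M/Q) = 0.0107267 × (33900/462.272) = 0.79.

0.79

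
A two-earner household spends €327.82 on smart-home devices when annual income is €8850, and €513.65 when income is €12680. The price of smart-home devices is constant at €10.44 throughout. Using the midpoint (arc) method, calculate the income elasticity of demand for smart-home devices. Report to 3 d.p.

1.241

With a constant price, Q₁ = 327.82/10.44 = 31.400 and Q₂ = 513.65/10.44 = 49.200 (equivalently, work directly with expenditure since P cancels).
Midpoint %ΔQ = (513.65 − 327.82)/420.74 = 0.44168; midpoint %ΔI = (12680 − 8850)/10765 = 0.35578.
η = 0.44168 / 0.35578 = 1.241.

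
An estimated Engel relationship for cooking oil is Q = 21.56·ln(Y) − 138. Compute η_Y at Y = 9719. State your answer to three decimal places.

At Y = 9719: Q = 59.960.
dQ/dY = 21.56/Y = 0.00221834 at this income.
η = (dQ/dY)·(Y/Q) = 0.00221834 × (9719/59.960) = 0.360.

0.360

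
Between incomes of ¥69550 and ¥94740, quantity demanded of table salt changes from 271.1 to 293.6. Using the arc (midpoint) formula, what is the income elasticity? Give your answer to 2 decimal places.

ΔQ = 293.6 − 271.1 = 22.5; midpoint Q̄ = (271.1 + 293.6)/2 = 282.35.
ΔI = 94740 − 69550 = 25190; midpoint Ī = (69550 + 94740)/2 = 82145.
η = (ΔQ/Q̄) ÷ (ΔI/Ī) = (22.5/282.35) ÷ (25190/82145) = 0.26.

0.26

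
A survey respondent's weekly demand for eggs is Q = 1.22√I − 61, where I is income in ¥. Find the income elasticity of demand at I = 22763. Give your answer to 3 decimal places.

At I = 22763: Q = 123.066.
dQ/dI = 1.22/(2√I) = 0.00404311 at this income.
η = (dQ/dI)·(I/Q) = 0.00404311 × (22763/123.066) = 0.748.

0.748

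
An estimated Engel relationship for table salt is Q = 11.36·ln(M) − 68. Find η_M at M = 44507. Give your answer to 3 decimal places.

0.212

At M = 44507: Q = 53.591.
dQ/dM = 11.36/M = 0.000255241 at this income.
η = (dQ/dM)·(M/Q) = 0.000255241 × (44507/53.591) = 0.212.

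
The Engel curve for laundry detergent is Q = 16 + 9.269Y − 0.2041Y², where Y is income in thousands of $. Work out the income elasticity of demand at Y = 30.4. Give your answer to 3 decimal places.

-0.875

At Y = 30.4: Q = 109.1565.
dQ/dY = 9.269 − 0.4082Y = -3.14028.
η = (dQ/dY)·(Y/Q) = -3.14028 × (30.4/109.1565) = -0.875.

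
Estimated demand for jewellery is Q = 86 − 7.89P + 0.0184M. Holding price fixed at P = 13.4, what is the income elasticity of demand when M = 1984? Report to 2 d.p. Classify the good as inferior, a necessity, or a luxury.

At P = 13.4, M = 1984: Q = 16.780.
Holding P constant, ∂Q/∂M = 0.0184.
η_M = (∂Q/∂M)·(M/Q) = 0.0184 × (1984/16.780) = 2.18.
Since η > 1, this is a luxury.

2.18 (luxury)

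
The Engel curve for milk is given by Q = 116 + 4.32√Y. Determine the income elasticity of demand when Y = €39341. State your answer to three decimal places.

At Y = 39341: Q = 972.853.
dQ/dY = 4.32/(2√Y) = 0.0108901 at this income.
η = (dQ/dY)·(Y/Q) = 0.0108901 × (39341/972.853) = 0.440.

0.440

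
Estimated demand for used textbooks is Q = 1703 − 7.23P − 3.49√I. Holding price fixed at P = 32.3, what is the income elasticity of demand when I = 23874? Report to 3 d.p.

At P = 32.3, I = 23874: Q = 930.224.
Holding P constant, ∂Q/∂I = -3.49/(2√I) = -0.0112936.
η_I = (∂Q/∂I)·(I/Q) = -0.0112936 × (23874/930.224) = -0.290.

-0.290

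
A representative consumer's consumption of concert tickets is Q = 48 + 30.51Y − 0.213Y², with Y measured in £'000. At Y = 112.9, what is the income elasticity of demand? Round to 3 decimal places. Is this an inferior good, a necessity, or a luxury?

At Y = 112.9: Q = 777.5937.
dQ/dY = 30.51 − 0.426Y = -17.58540.
η = (dQ/dY)·(Y/Q) = -17.58540 × (112.9/777.5937) = -2.553.
η < 0 ⇒ inferior good.

-2.553 (inferior good)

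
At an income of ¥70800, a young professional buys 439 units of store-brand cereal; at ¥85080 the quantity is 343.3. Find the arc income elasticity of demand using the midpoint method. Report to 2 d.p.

ΔQ = 343.3 − 439 = -95.7; midpoint Q̄ = (439 + 343.3)/2 = 391.15.
ΔI = 85080 − 70800 = 14280; midpoint Ī = (70800 + 85080)/2 = 77940.
η = (ΔQ/Q̄) ÷ (ΔI/Ī) = (-95.7/391.15) ÷ (14280/77940) = -1.34.

-1.34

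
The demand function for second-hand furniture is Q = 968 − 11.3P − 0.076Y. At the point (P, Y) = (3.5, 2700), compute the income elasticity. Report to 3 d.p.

-0.284

At P = 3.5, Y = 2700: Q = 723.250.
Holding P constant, ∂Q/∂Y = −0.076.
η_Y = (∂Q/∂Y)·(Y/Q) = -0.076 × (2700/723.250) = -0.284.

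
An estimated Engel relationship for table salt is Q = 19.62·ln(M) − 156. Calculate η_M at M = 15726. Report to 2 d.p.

At M = 15726: Q = 33.589.
dQ/dM = 19.62/M = 0.00124762 at this income.
η = (dQ/dM)·(M/Q) = 0.00124762 × (15726/33.589) = 0.58.

0.58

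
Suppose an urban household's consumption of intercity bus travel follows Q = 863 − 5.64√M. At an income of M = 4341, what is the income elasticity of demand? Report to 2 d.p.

At M = 4341: Q = 491.401.
dQ/dM = -5.64/(2√M) = -0.042801 at this income.
η = (dQ/dM)·(M/Q) = -0.042801 × (4341/491.401) = -0.38.

-0.38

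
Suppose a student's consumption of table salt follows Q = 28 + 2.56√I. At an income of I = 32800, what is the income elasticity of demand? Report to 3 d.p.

0.472

At I = 32800: Q = 491.636.
dQ/dI = 2.56/(2√I) = 0.00706762 at this income.
η = (dQ/dI)·(I/Q) = 0.00706762 × (32800/491.636) = 0.472.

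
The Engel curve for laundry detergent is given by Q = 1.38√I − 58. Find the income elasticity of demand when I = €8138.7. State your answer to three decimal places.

At I = 8138.7: Q = 66.496.
dQ/dI = 1.38/(2√I) = 0.00764842 at this income.
η = (dQ/dI)·(I/Q) = 0.00764842 × (8138.7/66.496) = 0.936.

0.936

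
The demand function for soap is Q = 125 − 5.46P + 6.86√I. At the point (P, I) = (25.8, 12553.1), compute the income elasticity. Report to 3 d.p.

At P = 25.8, I = 12553.1: Q = 752.731.
Holding P constant, ∂Q/∂I = 6.86/(2√I) = 0.0306139.
η_I = (∂Q/∂I)·(I/Q) = 0.0306139 × (12553.1/752.731) = 0.511.

0.511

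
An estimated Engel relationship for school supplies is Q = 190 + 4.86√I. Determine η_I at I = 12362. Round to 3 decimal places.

0.370

At I = 12362: Q = 730.357.
dQ/dI = 4.86/(2√I) = 0.0218556 at this income.
η = (dQ/dI)·(I/Q) = 0.0218556 × (12362/730.357) = 0.370.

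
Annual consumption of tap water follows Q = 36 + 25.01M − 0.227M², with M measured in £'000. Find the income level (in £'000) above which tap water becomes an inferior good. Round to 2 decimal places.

dQ/dM = 25.01 − 0.454M.
The good is inferior where dQ/dM < 0. Setting dQ/dM = 0 gives M = 25.01 / 0.454 = 55.09.

55.09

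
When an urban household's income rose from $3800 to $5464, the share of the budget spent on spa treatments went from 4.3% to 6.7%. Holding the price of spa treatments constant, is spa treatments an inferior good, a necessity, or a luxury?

luxury

The budget share rises as income rises, so η > 1.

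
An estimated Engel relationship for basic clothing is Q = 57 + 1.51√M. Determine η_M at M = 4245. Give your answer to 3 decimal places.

0.317

At M = 4245: Q = 155.382.
dQ/dM = 1.51/(2√M) = 0.011588 at this income.
η = (dQ/dM)·(M/Q) = 0.011588 × (4245/155.382) = 0.317.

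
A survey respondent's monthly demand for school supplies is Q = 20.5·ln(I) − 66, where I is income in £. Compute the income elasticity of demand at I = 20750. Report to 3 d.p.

0.149

At I = 20750: Q = 137.776.
dQ/dI = 20.5/I = 0.000987952 at this income.
η = (dQ/dI)·(I/Q) = 0.000987952 × (20750/137.776) = 0.149.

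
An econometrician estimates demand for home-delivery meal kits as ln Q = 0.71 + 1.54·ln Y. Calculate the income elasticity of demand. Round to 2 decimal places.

In a log-linear demand, the coefficient on ln Y is the income elasticity.
So η = 1.54.

1.54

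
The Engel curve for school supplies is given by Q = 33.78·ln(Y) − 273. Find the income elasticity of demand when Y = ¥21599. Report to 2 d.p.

0.53

At Y = 21599: Q = 64.138.
dQ/dY = 33.78/Y = 0.00156396 at this income.
η = (dQ/dY)·(Y/Q) = 0.00156396 × (21599/64.138) = 0.53.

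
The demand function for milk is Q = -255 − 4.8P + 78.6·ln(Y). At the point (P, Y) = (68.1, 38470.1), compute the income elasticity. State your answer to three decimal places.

At P = 68.1, Y = 38470.1: Q = 247.950.
Holding P constant, ∂Q/∂Y = 78.6/Y = 0.00204315.
η_Y = (∂Q/∂Y)·(Y/Q) = 0.00204315 × (38470.1/247.950) = 0.317.

0.317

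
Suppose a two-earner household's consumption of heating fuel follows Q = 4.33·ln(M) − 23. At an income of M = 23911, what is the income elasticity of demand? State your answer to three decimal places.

At M = 23911: Q = 20.655.
dQ/dM = 4.33/M = 0.000181088 at this income.
η = (dQ/dM)·(M/Q) = 0.000181088 × (23911/20.655) = 0.210.

0.210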